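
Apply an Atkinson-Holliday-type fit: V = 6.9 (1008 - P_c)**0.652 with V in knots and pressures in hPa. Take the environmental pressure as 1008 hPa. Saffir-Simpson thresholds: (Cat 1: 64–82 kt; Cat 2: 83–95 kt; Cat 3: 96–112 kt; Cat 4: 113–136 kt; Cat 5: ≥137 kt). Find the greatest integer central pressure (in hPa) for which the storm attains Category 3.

Category 3 begins at V = 96 kt.
Required ΔP = (96/6.9)^(1/0.652) = 13.913^1.534 ≈ 56.72 hPa.
P_c ≤ 1008 − 56.72 = 951.28, so the highest integer P_c is 951 hPa.

951 hPa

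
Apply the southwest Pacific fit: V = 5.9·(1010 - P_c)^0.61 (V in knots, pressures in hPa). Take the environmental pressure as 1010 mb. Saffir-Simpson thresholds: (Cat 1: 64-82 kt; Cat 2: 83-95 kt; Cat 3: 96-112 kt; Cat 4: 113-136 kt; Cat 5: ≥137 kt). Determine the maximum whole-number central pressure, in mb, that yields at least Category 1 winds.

Category 1 begins at V = 64 kt.
Required ΔP = (64/5.9)^(1/0.61) = 10.847^1.639 ≈ 49.80 mb.
P_c ≤ 1010 − 49.80 = 960.20, so the highest integer P_c is 960 mb.

960 mb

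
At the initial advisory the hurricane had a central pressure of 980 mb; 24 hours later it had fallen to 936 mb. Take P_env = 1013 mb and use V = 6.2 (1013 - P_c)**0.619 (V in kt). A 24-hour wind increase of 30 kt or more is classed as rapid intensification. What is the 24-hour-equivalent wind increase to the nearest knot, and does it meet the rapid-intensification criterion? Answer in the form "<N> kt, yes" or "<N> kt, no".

37 kt, yes

V₁: ΔP = 33, V ≈ 6.2 × 33^0.619 ≈ 53.99 kt.
V₂: ΔP = 77, V ≈ 6.2 × 77^0.619 ≈ 91.23 kt.
ΔV over 24 h = 37.24 kt → 24 h equivalent = 37.24 × 24/24 ≈ 37.24 kt.
37 kt ≥ 30 kt ⇒ rapid intensification.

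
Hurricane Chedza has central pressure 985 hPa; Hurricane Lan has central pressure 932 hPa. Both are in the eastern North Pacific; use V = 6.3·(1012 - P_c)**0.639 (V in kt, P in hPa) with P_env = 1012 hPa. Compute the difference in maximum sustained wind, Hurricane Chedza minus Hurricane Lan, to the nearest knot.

Hurricane Chedza: ΔP = 27; V ≈ 6.3 × 27^0.639 ≈ 51.76 kt.
Hurricane Lan: ΔP = 80; V ≈ 6.3 × 80^0.639 ≈ 103.61 kt.
Difference ≈ 51.76 − 103.61 = -51.85 → -52 kt.

-52 kt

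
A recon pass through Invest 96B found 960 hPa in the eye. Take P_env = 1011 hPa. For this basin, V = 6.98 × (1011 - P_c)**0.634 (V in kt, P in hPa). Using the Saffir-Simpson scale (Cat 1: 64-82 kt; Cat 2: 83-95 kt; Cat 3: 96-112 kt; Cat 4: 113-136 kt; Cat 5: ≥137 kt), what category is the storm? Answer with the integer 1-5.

ΔP = 1011 − 960 = 51 hPa.
V ≈ 6.98 × 51^0.634 = 6.98 × 12.09 ≈ 84 kt.
84 kt falls in the Category 2 band.

2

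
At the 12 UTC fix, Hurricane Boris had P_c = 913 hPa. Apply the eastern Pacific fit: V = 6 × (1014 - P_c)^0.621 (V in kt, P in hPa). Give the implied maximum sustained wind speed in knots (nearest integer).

105 kt

ΔP = 1014 − 913 = 101 hPa.
101^0.621 ≈ 17.566.
V ≈ 6 × 17.566 ≈ 105.4 kt.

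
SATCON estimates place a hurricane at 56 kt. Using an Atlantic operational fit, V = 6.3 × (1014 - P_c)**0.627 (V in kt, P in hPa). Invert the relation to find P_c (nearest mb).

ΔP = (V / 6.3)^(1/0.627) = (56/6.3)^1.595.
56/6.3 = 8.889; 8.889^1.595 ≈ 32.61 mb.
P_c = 1014 − 32.61 = 981.39 ≈ 981 mb.

981 mb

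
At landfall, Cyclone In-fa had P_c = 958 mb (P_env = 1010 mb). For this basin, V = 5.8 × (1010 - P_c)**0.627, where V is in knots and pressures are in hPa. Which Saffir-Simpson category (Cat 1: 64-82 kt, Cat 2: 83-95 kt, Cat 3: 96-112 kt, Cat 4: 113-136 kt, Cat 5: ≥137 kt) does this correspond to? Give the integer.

ΔP = 1010 − 958 = 52 mb.
V ≈ 5.8 × 52^0.627 = 5.8 × 11.91 ≈ 69 kt.
69 kt falls in the Category 1 band.

1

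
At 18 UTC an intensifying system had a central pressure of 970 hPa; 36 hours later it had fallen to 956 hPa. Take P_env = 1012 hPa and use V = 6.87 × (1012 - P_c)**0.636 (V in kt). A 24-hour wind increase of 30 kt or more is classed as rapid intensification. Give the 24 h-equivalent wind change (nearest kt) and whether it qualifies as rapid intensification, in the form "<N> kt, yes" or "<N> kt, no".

V₁: ΔP = 42, V ≈ 6.87 × 42^0.636 ≈ 74.02 kt.
V₂: ΔP = 56, V ≈ 6.87 × 56^0.636 ≈ 88.88 kt.
ΔV over 36 h = 14.86 kt → 24 h equivalent = 14.86 × 24/36 ≈ 9.91 kt.
10 kt < 30 kt ⇒ not rapid intensification.

10 kt, no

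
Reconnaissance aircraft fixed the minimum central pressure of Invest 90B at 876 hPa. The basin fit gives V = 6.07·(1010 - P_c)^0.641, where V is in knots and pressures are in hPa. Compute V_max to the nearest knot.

140 kt

ΔP = 1010 − 876 = 134 hPa.
134^0.641 ≈ 23.093.
V ≈ 6.07 × 23.093 ≈ 140.2 kt.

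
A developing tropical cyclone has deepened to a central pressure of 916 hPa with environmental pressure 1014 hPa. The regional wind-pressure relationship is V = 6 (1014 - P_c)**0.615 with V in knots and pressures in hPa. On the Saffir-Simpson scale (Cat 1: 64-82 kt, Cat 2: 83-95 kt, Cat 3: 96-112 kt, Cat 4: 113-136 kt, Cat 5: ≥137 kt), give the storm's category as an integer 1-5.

ΔP = 1014 − 916 = 98 hPa.
V ≈ 6 × 98^0.615 = 6 × 16.77 ≈ 101 kt.
101 kt falls in the Category 3 band.

3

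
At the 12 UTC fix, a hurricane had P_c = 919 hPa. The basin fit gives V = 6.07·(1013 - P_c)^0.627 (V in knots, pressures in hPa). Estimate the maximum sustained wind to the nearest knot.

ΔP = 1013 − 919 = 94 hPa.
94^0.627 ≈ 17.264.
V ≈ 6.07 × 17.264 ≈ 104.8 kt.

105 kt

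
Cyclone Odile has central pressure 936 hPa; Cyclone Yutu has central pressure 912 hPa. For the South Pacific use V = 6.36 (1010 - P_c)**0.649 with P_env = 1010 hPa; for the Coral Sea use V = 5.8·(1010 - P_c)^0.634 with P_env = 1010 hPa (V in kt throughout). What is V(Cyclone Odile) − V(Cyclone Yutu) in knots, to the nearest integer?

Cyclone Odile: ΔP = 74; V ≈ 6.36 × 74^0.649 ≈ 103.89 kt.
Cyclone Yutu: ΔP = 98; V ≈ 5.8 × 98^0.634 ≈ 106.14 kt.
Difference ≈ 103.89 − 106.14 = -2.25 → -2 kt.

-2 kt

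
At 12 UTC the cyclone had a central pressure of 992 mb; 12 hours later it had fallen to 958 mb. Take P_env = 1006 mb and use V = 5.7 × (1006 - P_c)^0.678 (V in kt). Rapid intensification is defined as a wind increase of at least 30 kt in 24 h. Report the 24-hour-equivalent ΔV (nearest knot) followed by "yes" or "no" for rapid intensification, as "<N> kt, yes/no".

V₁: ΔP = 14, V ≈ 5.7 × 14^0.678 ≈ 34.12 kt.
V₂: ΔP = 48, V ≈ 5.7 × 48^0.678 ≈ 78.66 kt.
ΔV over 12 h = 44.54 kt → 24 h equivalent = 44.54 × 24/12 ≈ 89.08 kt.
89 kt ≥ 30 kt ⇒ rapid intensification.

89 kt, yes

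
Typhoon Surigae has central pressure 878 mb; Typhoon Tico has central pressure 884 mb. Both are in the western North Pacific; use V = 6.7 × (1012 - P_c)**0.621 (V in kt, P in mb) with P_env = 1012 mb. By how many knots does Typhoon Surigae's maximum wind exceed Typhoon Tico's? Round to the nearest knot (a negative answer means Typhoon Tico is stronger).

4 kt

Typhoon Surigae: ΔP = 134; V ≈ 6.7 × 134^0.621 ≈ 140.28 kt.
Typhoon Tico: ΔP = 128; V ≈ 6.7 × 128^0.621 ≈ 136.35 kt.
Difference ≈ 140.28 − 136.35 = 3.93 → 4 kt.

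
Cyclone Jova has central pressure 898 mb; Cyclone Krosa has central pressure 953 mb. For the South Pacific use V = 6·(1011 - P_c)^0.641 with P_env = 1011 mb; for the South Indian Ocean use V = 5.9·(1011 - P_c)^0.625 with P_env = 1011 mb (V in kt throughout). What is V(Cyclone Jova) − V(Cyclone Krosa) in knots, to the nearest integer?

Cyclone Jova: ΔP = 113; V ≈ 6 × 113^0.641 ≈ 124.22 kt.
Cyclone Krosa: ΔP = 58; V ≈ 5.9 × 58^0.625 ≈ 74.64 kt.
Difference ≈ 124.22 − 74.64 = 49.58 → 50 kt.

50 kt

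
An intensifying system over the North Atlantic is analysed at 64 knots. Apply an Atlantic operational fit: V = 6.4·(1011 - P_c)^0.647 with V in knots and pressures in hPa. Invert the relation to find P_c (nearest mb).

ΔP = (V / 6.4)^(1/0.647) = (64/6.4)^1.546.
64/6.4 = 10.000; 10.000^1.546 ≈ 35.12 mb.
P_c = 1011 − 35.12 = 975.88 ≈ 976 mb.

976 mb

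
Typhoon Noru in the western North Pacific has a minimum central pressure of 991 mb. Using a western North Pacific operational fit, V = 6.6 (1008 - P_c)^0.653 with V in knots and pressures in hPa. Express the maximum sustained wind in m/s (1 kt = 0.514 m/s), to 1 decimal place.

ΔP = 1008 − 991 = 17 mb.
V ≈ 6.6 × 17^0.653 = 6.6 × 6.360 ≈ 41.979 kt.
41.979 × 0.514 ≈ 21.58 m/s → 21.6 m/s.

21.6 m/s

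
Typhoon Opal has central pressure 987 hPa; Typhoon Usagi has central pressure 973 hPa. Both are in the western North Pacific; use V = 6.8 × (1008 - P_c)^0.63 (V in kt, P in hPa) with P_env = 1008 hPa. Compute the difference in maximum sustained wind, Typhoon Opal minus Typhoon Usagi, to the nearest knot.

-18 kt

Typhoon Opal: ΔP = 21; V ≈ 6.8 × 21^0.63 ≈ 46.29 kt.
Typhoon Usagi: ΔP = 35; V ≈ 6.8 × 35^0.63 ≈ 63.87 kt.
Difference ≈ 46.29 − 63.87 = -17.58 → -18 kt.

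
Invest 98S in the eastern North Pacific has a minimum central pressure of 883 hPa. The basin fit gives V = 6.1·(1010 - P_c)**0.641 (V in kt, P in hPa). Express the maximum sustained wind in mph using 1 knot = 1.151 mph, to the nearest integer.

ΔP = 1010 − 883 = 127 hPa.
V ≈ 6.1 × 127^0.641 = 6.1 × 22.312 ≈ 136.103 kt.
136.103 × 1.151 ≈ 156.65 mph → 157 mph.

157 mph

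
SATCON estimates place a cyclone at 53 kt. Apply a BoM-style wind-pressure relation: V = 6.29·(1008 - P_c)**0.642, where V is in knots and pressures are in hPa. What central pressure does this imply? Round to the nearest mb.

980 mb

ΔP = (V / 6.29)^(1/0.642) = (53/6.29)^1.558.
53/6.29 = 8.426; 8.426^1.558 ≈ 27.66 mb.
P_c = 1008 − 27.66 = 980.34 ≈ 980 mb.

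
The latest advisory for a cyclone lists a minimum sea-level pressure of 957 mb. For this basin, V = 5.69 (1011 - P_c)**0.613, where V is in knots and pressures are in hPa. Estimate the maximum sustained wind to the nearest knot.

ΔP = 1011 − 957 = 54 mb.
54^0.613 ≈ 11.533.
V ≈ 5.69 × 11.533 ≈ 65.6 kt.

66 kt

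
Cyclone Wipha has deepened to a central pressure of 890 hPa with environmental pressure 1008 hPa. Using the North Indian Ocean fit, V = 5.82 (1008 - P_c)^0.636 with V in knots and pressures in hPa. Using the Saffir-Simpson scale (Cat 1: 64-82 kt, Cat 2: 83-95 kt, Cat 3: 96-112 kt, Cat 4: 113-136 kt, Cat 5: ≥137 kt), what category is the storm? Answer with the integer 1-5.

ΔP = 1008 − 890 = 118 hPa.
V ≈ 5.82 × 118^0.636 = 5.82 × 20.78 ≈ 121 kt.
121 kt falls in the Category 4 band.

4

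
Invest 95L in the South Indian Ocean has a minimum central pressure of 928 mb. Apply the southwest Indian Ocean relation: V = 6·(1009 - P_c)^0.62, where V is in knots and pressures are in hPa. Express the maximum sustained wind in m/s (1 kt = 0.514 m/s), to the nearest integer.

47 m/s

ΔP = 1009 − 928 = 81 mb.
V ≈ 6 × 81^0.62 = 6 × 15.250 ≈ 91.498 kt.
91.498 × 0.514 ≈ 47.03 m/s → 47 m/s.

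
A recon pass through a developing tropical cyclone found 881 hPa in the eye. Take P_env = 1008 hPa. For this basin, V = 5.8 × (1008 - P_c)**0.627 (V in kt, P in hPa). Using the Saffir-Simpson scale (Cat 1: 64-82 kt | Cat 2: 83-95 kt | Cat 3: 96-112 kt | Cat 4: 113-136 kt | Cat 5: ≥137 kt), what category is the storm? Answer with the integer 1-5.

4

ΔP = 1008 − 881 = 127 hPa.
V ≈ 5.8 × 127^0.627 = 5.8 × 20.85 ≈ 121 kt.
121 kt falls in the Category 4 band.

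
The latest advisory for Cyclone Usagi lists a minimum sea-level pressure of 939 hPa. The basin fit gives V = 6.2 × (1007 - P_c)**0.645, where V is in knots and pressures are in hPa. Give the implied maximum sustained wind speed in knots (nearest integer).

ΔP = 1007 − 939 = 68 hPa.
68^0.645 ≈ 15.204.
V ≈ 6.2 × 15.204 ≈ 94.3 kt.

94 kt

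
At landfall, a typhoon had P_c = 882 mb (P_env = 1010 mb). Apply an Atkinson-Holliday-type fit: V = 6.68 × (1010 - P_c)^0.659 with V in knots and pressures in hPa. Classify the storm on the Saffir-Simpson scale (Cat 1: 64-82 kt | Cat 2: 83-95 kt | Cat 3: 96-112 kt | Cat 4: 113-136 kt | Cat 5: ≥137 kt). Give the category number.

5

ΔP = 1010 − 882 = 128 mb.
V ≈ 6.68 × 128^0.659 = 6.68 × 24.47 ≈ 163 kt.
163 kt falls in the Category 5 band.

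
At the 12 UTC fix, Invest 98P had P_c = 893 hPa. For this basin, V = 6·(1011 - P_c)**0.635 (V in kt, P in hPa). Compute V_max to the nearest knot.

124 kt

ΔP = 1011 − 893 = 118 hPa.
118^0.635 ≈ 20.685.
V ≈ 6 × 20.685 ≈ 124.1 kt.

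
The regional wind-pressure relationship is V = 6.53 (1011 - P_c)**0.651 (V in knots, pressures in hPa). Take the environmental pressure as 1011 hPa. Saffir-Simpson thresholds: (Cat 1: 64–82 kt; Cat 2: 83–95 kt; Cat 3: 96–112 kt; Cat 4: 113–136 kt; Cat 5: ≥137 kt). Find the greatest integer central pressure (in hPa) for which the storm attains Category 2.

961 hPa

Category 2 begins at V = 83 kt.
Required ΔP = (83/6.53)^(1/0.651) = 12.711^1.536 ≈ 49.67 hPa.
P_c ≤ 1011 − 49.67 = 961.33, so the highest integer P_c is 961 hPa.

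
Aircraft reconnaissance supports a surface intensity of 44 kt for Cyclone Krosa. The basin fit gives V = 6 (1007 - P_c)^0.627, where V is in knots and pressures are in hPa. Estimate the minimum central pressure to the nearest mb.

983 mb

ΔP = (V / 6)^(1/0.627) = (44/6)^1.595.
44/6 = 7.333; 7.333^1.595 ≈ 23.99 mb.
P_c = 1007 − 23.99 = 983.01 ≈ 983 mb.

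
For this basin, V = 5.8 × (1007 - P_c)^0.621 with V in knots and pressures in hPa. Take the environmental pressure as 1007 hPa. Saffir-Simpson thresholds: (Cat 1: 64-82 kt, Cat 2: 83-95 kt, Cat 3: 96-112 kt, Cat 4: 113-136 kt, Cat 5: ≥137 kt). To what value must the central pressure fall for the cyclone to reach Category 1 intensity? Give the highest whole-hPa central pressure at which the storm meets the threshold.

959 hPa

Category 1 begins at V = 64 kt.
Required ΔP = (64/5.8)^(1/0.621) = 11.034^1.610 ≈ 47.77 hPa.
P_c ≤ 1007 − 47.77 = 959.23, so the highest integer P_c is 959 hPa.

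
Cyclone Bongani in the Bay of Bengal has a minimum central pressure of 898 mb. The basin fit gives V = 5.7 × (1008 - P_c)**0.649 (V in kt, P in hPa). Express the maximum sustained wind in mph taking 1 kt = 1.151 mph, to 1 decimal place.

ΔP = 1008 − 898 = 110 mb.
V ≈ 5.7 × 110^0.649 = 5.7 × 21.128 ≈ 120.431 kt.
120.431 × 1.151 ≈ 138.62 mph → 138.6 mph.

138.6 mph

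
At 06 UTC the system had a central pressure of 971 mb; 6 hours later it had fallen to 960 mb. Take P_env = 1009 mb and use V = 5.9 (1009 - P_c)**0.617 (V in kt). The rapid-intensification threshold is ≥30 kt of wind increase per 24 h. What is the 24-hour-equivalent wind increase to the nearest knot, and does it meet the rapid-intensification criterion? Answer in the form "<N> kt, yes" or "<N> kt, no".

V₁: ΔP = 38, V ≈ 5.9 × 38^0.617 ≈ 55.66 kt.
V₂: ΔP = 49, V ≈ 5.9 × 49^0.617 ≈ 65.12 kt.
ΔV over 6 h = 9.46 kt → 24 h equivalent = 9.46 × 24/6 ≈ 37.84 kt.
38 kt ≥ 30 kt ⇒ rapid intensification.

38 kt, yes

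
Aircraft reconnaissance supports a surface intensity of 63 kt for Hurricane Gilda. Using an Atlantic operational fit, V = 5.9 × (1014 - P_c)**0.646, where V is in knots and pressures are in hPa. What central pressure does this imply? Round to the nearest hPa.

975 hPa

ΔP = (V / 5.9)^(1/0.646) = (63/5.9)^1.548.
63/5.9 = 10.678; 10.678^1.548 ≈ 39.09 hPa.
P_c = 1014 − 39.09 = 974.91 ≈ 975 hPa.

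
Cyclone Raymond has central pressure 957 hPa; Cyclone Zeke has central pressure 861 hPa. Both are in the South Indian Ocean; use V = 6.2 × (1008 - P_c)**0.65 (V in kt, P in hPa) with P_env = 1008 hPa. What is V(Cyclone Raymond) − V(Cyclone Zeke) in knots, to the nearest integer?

-79 kt

Cyclone Raymond: ΔP = 51; V ≈ 6.2 × 51^0.65 ≈ 79.86 kt.
Cyclone Zeke: ΔP = 147; V ≈ 6.2 × 147^0.65 ≈ 158.91 kt.
Difference ≈ 79.86 − 158.91 = -79.05 → -79 kt.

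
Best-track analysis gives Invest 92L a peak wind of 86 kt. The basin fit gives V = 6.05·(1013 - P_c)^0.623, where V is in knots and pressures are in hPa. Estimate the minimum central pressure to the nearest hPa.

942 hPa

ΔP = (V / 6.05)^(1/0.623) = (86/6.05)^1.605.
86/6.05 = 14.215; 14.215^1.605 ≈ 70.85 hPa.
P_c = 1013 − 70.85 = 942.15 ≈ 942 hPa.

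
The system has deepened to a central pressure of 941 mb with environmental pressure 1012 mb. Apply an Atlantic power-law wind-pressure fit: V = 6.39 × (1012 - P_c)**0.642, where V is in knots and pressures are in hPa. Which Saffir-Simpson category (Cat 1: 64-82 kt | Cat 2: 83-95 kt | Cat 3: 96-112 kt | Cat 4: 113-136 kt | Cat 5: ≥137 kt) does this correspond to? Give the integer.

3

ΔP = 1012 − 941 = 71 mb.
V ≈ 6.39 × 71^0.642 = 6.39 × 15.44 ≈ 99 kt.
99 kt falls in the Category 3 band.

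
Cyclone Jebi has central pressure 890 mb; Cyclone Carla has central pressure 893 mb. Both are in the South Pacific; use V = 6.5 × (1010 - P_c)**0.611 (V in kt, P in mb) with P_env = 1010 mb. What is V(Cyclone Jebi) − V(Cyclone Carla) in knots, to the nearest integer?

Cyclone Jebi: ΔP = 120; V ≈ 6.5 × 120^0.611 ≈ 121.14 kt.
Cyclone Carla: ΔP = 117; V ≈ 6.5 × 117^0.611 ≈ 119.28 kt.
Difference ≈ 121.14 − 119.28 = 1.86 → 2 kt.

2 kt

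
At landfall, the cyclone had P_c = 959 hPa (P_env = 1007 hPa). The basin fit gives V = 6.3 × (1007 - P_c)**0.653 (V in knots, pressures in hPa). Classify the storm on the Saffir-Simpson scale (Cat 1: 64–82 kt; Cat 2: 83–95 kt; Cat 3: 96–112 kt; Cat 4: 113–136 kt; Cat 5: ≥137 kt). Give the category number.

ΔP = 1007 − 959 = 48 hPa.
V ≈ 6.3 × 48^0.653 = 6.3 × 12.53 ≈ 79 kt.
79 kt falls in the Category 1 band.

1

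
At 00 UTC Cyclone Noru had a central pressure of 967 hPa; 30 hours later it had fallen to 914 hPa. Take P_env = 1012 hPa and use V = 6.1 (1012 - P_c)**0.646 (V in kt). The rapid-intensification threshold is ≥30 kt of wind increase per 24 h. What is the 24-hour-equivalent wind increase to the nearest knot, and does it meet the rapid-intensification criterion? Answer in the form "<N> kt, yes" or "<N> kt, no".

37 kt, yes

V₁: ΔP = 45, V ≈ 6.1 × 45^0.646 ≈ 71.34 kt.
V₂: ΔP = 98, V ≈ 6.1 × 98^0.646 ≈ 117.94 kt.
ΔV over 30 h = 46.60 kt → 24 h equivalent = 46.60 × 24/30 ≈ 37.28 kt.
37 kt ≥ 30 kt ⇒ rapid intensification.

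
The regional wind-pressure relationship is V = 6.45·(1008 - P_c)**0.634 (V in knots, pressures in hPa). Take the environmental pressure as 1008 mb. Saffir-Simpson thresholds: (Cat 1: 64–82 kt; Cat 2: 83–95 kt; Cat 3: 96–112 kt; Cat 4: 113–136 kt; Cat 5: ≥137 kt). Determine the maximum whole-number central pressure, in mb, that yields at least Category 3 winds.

Category 3 begins at V = 96 kt.
Required ΔP = (96/6.45)^(1/0.634) = 14.884^1.577 ≈ 70.75 mb.
P_c ≤ 1008 − 70.75 = 937.25, so the highest integer P_c is 937 mb.

937 mb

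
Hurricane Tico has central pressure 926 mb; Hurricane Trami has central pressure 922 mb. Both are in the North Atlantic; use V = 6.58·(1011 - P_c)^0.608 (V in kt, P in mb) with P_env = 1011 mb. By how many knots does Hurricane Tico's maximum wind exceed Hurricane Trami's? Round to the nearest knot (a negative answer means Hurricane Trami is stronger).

Hurricane Tico: ΔP = 85; V ≈ 6.58 × 85^0.608 ≈ 98.02 kt.
Hurricane Trami: ΔP = 89; V ≈ 6.58 × 89^0.608 ≈ 100.80 kt.
Difference ≈ 98.02 − 100.80 = -2.78 → -3 kt.

-3 kt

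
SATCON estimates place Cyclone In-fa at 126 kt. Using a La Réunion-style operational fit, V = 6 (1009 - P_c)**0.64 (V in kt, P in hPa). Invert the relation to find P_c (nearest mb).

ΔP = (V / 6)^(1/0.64) = (126/6)^1.562.
126/6 = 21.000; 21.000^1.562 ≈ 116.40 mb.
P_c = 1009 − 116.40 = 892.60 ≈ 893 mb.

893 mb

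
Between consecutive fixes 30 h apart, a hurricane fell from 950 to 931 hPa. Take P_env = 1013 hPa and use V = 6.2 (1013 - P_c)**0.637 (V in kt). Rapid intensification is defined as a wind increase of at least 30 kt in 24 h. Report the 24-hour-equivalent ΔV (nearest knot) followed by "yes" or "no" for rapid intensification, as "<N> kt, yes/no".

13 kt, no

V₁: ΔP = 63, V ≈ 6.2 × 63^0.637 ≈ 86.81 kt.
V₂: ΔP = 82, V ≈ 6.2 × 82^0.637 ≈ 102.68 kt.
ΔV over 30 h = 15.87 kt → 24 h equivalent = 15.87 × 24/30 ≈ 12.70 kt.
13 kt < 30 kt ⇒ not rapid intensification.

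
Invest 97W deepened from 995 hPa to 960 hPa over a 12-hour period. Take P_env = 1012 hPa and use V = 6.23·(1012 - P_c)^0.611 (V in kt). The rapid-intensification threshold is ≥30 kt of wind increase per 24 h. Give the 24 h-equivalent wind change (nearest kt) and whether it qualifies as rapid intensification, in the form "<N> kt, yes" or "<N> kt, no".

V₁: ΔP = 17, V ≈ 6.23 × 17^0.611 ≈ 35.18 kt.
V₂: ΔP = 52, V ≈ 6.23 × 52^0.611 ≈ 69.66 kt.
ΔV over 12 h = 34.48 kt → 24 h equivalent = 34.48 × 24/12 ≈ 68.96 kt.
69 kt ≥ 30 kt ⇒ rapid intensification.

69 kt, yes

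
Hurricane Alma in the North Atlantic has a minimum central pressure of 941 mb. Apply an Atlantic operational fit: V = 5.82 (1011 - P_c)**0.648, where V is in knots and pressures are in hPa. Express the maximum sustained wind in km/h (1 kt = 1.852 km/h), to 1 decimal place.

169.1 km/h

ΔP = 1011 − 941 = 70 mb.
V ≈ 5.82 × 70^0.648 = 5.82 × 15.690 ≈ 91.316 kt.
91.316 × 1.852 ≈ 169.12 km/h → 169.1 km/h.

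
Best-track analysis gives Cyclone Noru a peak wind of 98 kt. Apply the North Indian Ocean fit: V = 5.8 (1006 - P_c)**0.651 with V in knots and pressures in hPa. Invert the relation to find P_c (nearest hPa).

ΔP = (V / 5.8)^(1/0.651) = (98/5.8)^1.536.
98/5.8 = 16.897; 16.897^1.536 ≈ 76.92 hPa.
P_c = 1006 − 76.92 = 929.08 ≈ 929 hPa.

929 hPa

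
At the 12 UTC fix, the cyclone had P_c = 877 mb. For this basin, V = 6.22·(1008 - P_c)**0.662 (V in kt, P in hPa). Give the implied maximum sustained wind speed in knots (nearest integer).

ΔP = 1008 − 877 = 131 mb.
131^0.662 ≈ 25.214.
V ≈ 6.22 × 25.214 ≈ 156.8 kt.

157 kt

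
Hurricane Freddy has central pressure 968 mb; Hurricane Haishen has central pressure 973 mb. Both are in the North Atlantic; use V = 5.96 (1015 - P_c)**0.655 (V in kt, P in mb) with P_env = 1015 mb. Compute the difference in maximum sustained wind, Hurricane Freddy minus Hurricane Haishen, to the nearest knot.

5 kt

Hurricane Freddy: ΔP = 47; V ≈ 5.96 × 47^0.655 ≈ 74.21 kt.
Hurricane Haishen: ΔP = 42; V ≈ 5.96 × 42^0.655 ≈ 68.94 kt.
Difference ≈ 74.21 − 68.94 = 5.27 → 5 kt.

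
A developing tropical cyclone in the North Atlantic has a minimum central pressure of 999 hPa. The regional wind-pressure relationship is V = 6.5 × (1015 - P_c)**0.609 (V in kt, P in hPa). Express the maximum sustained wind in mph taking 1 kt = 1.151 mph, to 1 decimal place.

ΔP = 1015 − 999 = 16 hPa.
V ≈ 6.5 × 16^0.609 = 6.5 × 5.411 ≈ 35.174 kt.
35.174 × 1.151 ≈ 40.49 mph → 40.5 mph.

40.5 mph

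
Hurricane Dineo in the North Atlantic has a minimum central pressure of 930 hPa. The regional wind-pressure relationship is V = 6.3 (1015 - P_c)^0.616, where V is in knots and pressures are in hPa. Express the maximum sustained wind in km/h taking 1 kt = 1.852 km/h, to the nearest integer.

180 km/h

ΔP = 1015 − 930 = 85 hPa.
V ≈ 6.3 × 85^0.616 = 6.3 × 15.436 ≈ 97.244 kt.
97.244 × 1.852 ≈ 180.10 km/h → 180 km/h.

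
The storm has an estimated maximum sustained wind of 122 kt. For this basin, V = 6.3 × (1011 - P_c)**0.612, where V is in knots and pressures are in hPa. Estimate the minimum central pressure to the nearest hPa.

884 hPa

ΔP = (V / 6.3)^(1/0.612) = (122/6.3)^1.634.
122/6.3 = 19.365; 19.365^1.634 ≈ 126.76 hPa.
P_c = 1011 − 126.76 = 884.24 ≈ 884 hPa.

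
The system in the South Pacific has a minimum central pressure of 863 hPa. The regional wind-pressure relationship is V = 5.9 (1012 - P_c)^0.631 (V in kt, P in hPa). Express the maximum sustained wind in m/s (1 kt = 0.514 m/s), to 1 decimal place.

71.3 m/s

ΔP = 1012 − 863 = 149 hPa.
V ≈ 5.9 × 149^0.631 = 5.9 × 23.512 ≈ 138.718 kt.
138.718 × 0.514 ≈ 71.30 m/s → 71.3 m/s.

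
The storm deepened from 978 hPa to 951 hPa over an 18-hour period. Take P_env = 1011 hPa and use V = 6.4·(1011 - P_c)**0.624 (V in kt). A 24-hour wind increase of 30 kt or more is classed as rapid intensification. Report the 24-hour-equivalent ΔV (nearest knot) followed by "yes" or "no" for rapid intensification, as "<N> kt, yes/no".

34 kt, yes

V₁: ΔP = 33, V ≈ 6.4 × 33^0.624 ≈ 56.72 kt.
V₂: ΔP = 60, V ≈ 6.4 × 60^0.624 ≈ 82.37 kt.
ΔV over 18 h = 25.65 kt → 24 h equivalent = 25.65 × 24/18 ≈ 34.20 kt.
34 kt ≥ 30 kt ⇒ rapid intensification.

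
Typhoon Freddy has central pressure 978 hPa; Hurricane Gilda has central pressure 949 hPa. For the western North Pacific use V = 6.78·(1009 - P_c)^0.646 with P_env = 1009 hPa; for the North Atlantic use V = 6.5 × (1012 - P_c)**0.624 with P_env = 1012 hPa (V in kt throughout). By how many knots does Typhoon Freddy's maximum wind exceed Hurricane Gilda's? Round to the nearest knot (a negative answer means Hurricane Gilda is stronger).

Typhoon Freddy: ΔP = 31; V ≈ 6.78 × 31^0.646 ≈ 62.32 kt.
Hurricane Gilda: ΔP = 63; V ≈ 6.5 × 63^0.624 ≈ 86.24 kt.
Difference ≈ 62.32 − 86.24 = -23.92 → -24 kt.

-24 kt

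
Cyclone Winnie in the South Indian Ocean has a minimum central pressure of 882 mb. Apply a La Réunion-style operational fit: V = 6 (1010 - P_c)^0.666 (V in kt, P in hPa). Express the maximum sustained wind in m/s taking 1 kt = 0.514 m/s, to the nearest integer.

ΔP = 1010 − 882 = 128 mb.
V ≈ 6 × 128^0.666 = 6 × 25.316 ≈ 151.898 kt.
151.898 × 0.514 ≈ 78.08 m/s → 78 m/s.

78 m/s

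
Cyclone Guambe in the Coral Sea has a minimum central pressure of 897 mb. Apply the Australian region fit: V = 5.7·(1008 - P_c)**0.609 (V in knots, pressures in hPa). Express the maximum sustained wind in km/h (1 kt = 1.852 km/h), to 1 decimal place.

ΔP = 1008 − 897 = 111 mb.
V ≈ 5.7 × 111^0.609 = 5.7 × 17.604 ≈ 100.341 kt.
100.341 × 1.852 ≈ 185.83 km/h → 185.8 km/h.

185.8 km/h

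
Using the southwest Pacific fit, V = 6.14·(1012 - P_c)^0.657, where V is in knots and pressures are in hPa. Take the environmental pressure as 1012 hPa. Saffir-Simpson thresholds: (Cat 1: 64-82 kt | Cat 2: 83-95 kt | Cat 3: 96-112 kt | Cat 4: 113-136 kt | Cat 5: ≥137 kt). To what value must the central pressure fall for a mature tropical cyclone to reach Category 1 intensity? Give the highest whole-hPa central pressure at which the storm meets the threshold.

976 hPa

Category 1 begins at V = 64 kt.
Required ΔP = (64/6.14)^(1/0.657) = 10.423^1.522 ≈ 35.44 hPa.
P_c ≤ 1012 − 35.44 = 976.56, so the highest integer P_c is 976 hPa.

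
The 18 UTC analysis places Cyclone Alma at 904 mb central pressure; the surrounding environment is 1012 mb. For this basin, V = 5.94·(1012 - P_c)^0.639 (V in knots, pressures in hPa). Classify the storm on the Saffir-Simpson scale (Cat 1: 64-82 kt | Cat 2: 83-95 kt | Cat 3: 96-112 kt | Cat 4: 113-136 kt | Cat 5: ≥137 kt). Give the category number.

ΔP = 1012 − 904 = 108 mb.
V ≈ 5.94 × 108^0.639 = 5.94 × 19.92 ≈ 118 kt.
118 kt falls in the Category 4 band.

4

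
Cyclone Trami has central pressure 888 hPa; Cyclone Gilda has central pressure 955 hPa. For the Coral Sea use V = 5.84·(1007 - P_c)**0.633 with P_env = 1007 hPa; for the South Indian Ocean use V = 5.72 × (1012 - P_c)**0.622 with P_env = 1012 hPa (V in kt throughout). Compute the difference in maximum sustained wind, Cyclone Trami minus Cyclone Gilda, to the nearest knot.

Cyclone Trami: ΔP = 119; V ≈ 5.84 × 119^0.633 ≈ 120.29 kt.
Cyclone Gilda: ΔP = 57; V ≈ 5.72 × 57^0.622 ≈ 70.72 kt.
Difference ≈ 120.29 − 70.72 = 49.57 → 50 kt.

50 kt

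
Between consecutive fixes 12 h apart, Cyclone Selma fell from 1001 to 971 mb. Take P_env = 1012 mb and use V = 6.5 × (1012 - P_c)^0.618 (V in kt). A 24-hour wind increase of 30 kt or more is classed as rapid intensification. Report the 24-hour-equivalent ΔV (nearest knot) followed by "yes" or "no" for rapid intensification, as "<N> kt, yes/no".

72 kt, yes

V₁: ΔP = 11, V ≈ 6.5 × 11^0.618 ≈ 28.61 kt.
V₂: ΔP = 41, V ≈ 6.5 × 41^0.618 ≈ 64.51 kt.
ΔV over 12 h = 35.90 kt → 24 h equivalent = 35.90 × 24/12 ≈ 71.80 kt.
72 kt ≥ 30 kt ⇒ rapid intensification.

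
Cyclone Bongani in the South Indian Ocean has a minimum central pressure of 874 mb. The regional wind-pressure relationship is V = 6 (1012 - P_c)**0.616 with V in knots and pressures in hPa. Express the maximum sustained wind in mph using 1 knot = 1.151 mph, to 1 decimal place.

143.7 mph

ΔP = 1012 − 874 = 138 mb.
V ≈ 6 × 138^0.616 = 6 × 20.805 ≈ 124.829 kt.
124.829 × 1.151 ≈ 143.68 mph → 143.7 mph.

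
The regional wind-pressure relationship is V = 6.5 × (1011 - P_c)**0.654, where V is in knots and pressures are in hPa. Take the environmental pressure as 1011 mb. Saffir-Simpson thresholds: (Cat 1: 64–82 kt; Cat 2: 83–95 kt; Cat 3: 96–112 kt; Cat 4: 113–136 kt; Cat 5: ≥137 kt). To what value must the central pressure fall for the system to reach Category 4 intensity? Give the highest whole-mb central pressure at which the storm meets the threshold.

932 mb

Category 4 begins at V = 113 kt.
Required ΔP = (113/6.5)^(1/0.654) = 17.385^1.529 ≈ 78.75 mb.
P_c ≤ 1011 − 78.75 = 932.25, so the highest integer P_c is 932 mb.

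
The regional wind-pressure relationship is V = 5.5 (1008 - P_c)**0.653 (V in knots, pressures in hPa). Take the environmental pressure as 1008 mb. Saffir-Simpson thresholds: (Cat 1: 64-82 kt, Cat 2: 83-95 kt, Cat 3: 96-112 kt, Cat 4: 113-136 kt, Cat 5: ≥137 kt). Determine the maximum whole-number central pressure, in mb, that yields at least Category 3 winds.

Category 3 begins at V = 96 kt.
Required ΔP = (96/5.5)^(1/0.653) = 17.455^1.531 ≈ 79.77 mb.
P_c ≤ 1008 − 79.77 = 928.23, so the highest integer P_c is 928 mb.

928 mb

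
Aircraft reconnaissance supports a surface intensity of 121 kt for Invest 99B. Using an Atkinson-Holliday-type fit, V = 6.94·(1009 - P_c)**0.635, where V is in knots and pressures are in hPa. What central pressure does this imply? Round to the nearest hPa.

919 hPa

ΔP = (V / 6.94)^(1/0.635) = (121/6.94)^1.575.
121/6.94 = 17.435; 17.435^1.575 ≈ 90.16 hPa.
P_c = 1009 − 90.16 = 918.84 ≈ 919 hPa.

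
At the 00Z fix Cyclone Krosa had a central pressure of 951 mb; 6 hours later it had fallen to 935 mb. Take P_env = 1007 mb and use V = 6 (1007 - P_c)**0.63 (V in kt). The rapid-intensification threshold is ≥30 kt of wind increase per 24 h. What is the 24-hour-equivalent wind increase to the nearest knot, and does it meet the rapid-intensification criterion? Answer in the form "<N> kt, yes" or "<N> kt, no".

52 kt, yes

V₁: ΔP = 56, V ≈ 6 × 56^0.63 ≈ 75.77 kt.
V₂: ΔP = 72, V ≈ 6 × 72^0.63 ≈ 88.77 kt.
ΔV over 6 h = 13.00 kt → 24 h equivalent = 13.00 × 24/6 ≈ 52.00 kt.
52 kt ≥ 30 kt ⇒ rapid intensification.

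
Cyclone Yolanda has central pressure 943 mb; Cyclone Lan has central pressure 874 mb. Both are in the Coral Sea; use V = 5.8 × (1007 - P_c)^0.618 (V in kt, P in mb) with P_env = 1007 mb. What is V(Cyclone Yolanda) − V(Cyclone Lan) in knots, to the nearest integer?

Cyclone Yolanda: ΔP = 64; V ≈ 5.8 × 64^0.618 ≈ 75.80 kt.
Cyclone Lan: ΔP = 133; V ≈ 5.8 × 133^0.618 ≈ 119.12 kt.
Difference ≈ 75.80 − 119.12 = -43.32 → -43 kt.

-43 kt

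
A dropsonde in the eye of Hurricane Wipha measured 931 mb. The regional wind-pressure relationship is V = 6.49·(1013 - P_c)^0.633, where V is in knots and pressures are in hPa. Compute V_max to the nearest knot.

ΔP = 1013 − 931 = 82 mb.
82^0.633 ≈ 16.272.
V ≈ 6.49 × 16.272 ≈ 105.6 kt.

106 kt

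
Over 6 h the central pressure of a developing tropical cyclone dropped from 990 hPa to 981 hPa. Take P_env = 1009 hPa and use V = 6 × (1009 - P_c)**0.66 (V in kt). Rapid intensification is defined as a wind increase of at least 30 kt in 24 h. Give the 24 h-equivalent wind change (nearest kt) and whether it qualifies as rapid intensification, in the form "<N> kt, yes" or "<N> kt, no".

49 kt, yes

V₁: ΔP = 19, V ≈ 6 × 19^0.66 ≈ 41.89 kt.
V₂: ΔP = 28, V ≈ 6 × 28^0.66 ≈ 54.11 kt.
ΔV over 6 h = 12.22 kt → 24 h equivalent = 12.22 × 24/6 ≈ 48.88 kt.
49 kt ≥ 30 kt ⇒ rapid intensification.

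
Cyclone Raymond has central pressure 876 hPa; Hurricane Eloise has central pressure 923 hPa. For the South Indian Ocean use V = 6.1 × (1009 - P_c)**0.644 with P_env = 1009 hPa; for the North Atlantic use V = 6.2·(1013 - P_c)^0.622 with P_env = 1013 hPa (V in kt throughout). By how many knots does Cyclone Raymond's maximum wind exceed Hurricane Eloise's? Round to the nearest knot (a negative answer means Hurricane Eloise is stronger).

Cyclone Raymond: ΔP = 133; V ≈ 6.1 × 133^0.644 ≈ 142.26 kt.
Hurricane Eloise: ΔP = 90; V ≈ 6.2 × 90^0.622 ≈ 101.84 kt.
Difference ≈ 142.26 − 101.84 = 40.42 → 40 kt.

40 kt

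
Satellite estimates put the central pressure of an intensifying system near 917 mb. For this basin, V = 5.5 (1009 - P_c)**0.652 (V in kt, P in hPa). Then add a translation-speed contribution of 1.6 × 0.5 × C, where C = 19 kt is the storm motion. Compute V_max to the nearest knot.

120 kt

ΔP = 1009 − 917 = 92 mb.
92^0.652 ≈ 19.072.
V ≈ 5.5 × 19.072 ≈ 104.9 kt.
Translation term: 1.6 × 0.5 × 19 = 15.2 kt.
Corrected V ≈ 120.1 kt → 120 kt.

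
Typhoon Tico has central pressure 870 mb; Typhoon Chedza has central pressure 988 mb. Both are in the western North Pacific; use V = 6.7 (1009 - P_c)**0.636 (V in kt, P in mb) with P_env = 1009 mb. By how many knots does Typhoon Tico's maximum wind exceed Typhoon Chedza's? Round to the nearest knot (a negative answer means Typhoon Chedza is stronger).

Typhoon Tico: ΔP = 139; V ≈ 6.7 × 139^0.636 ≈ 154.54 kt.
Typhoon Chedza: ΔP = 21; V ≈ 6.7 × 21^0.636 ≈ 46.45 kt.
Difference ≈ 154.54 − 46.45 = 108.09 → 108 kt.

108 kt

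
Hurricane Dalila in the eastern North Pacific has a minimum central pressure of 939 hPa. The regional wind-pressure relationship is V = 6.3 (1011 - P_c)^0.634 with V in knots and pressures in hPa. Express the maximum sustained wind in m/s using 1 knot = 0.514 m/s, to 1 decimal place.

ΔP = 1011 − 939 = 72 hPa.
V ≈ 6.3 × 72^0.634 = 6.3 × 15.050 ≈ 94.818 kt.
94.818 × 0.514 ≈ 48.74 m/s → 48.7 m/s.

48.7 m/s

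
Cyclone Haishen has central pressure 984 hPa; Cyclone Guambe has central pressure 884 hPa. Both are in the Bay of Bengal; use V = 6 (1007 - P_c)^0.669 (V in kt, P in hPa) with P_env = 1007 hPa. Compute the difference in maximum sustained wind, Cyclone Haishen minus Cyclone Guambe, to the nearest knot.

Cyclone Haishen: ΔP = 23; V ≈ 6 × 23^0.669 ≈ 48.88 kt.
Cyclone Guambe: ΔP = 123; V ≈ 6 × 123^0.669 ≈ 150.07 kt.
Difference ≈ 48.88 − 150.07 = -101.19 → -101 kt.

-101 kt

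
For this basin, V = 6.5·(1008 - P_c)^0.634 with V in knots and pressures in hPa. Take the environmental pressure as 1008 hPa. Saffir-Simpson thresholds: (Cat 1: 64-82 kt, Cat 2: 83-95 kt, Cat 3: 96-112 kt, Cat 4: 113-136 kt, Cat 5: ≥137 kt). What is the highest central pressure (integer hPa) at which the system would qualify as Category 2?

952 hPa

Category 2 begins at V = 83 kt.
Required ΔP = (83/6.5)^(1/0.634) = 12.769^1.577 ≈ 55.56 hPa.
P_c ≤ 1008 − 55.56 = 952.44, so the highest integer P_c is 952 hPa.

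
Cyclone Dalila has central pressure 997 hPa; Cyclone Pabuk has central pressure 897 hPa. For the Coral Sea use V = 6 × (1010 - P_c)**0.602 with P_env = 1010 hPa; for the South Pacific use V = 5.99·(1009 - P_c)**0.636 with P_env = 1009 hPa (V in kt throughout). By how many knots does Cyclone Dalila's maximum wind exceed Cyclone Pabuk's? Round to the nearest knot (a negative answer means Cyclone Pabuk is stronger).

Cyclone Dalila: ΔP = 13; V ≈ 6 × 13^0.602 ≈ 28.10 kt.
Cyclone Pabuk: ΔP = 112; V ≈ 5.99 × 112^0.636 ≈ 120.43 kt.
Difference ≈ 28.10 − 120.43 = -92.33 → -92 kt.

-92 kt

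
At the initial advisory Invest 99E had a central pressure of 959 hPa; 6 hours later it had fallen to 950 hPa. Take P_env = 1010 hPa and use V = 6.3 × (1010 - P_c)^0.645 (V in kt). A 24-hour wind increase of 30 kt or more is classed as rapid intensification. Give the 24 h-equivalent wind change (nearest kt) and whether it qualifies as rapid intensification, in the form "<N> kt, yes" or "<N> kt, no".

35 kt, yes

V₁: ΔP = 51, V ≈ 6.3 × 51^0.645 ≈ 79.57 kt.
V₂: ΔP = 60, V ≈ 6.3 × 60^0.645 ≈ 88.36 kt.
ΔV over 6 h = 8.79 kt → 24 h equivalent = 8.79 × 24/6 ≈ 35.16 kt.
35 kt ≥ 30 kt ⇒ rapid intensification.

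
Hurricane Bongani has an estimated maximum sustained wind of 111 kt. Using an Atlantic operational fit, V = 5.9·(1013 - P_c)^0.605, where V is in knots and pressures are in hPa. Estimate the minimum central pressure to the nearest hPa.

ΔP = (V / 5.9)^(1/0.605) = (111/5.9)^1.653.
111/5.9 = 18.814; 18.814^1.653 ≈ 127.81 hPa.
P_c = 1013 − 127.81 = 885.19 ≈ 885 hPa.

885 hPa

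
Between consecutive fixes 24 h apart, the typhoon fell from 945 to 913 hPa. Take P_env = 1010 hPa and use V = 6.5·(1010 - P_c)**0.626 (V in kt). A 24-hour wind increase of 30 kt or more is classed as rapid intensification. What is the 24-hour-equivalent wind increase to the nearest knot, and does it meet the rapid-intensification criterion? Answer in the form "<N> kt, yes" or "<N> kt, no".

25 kt, no

V₁: ΔP = 65, V ≈ 6.5 × 65^0.626 ≈ 88.67 kt.
V₂: ΔP = 97, V ≈ 6.5 × 97^0.626 ≈ 113.93 kt.
ΔV over 24 h = 25.26 kt → 24 h equivalent = 25.26 × 24/24 ≈ 25.26 kt.
25 kt < 30 kt ⇒ not rapid intensification.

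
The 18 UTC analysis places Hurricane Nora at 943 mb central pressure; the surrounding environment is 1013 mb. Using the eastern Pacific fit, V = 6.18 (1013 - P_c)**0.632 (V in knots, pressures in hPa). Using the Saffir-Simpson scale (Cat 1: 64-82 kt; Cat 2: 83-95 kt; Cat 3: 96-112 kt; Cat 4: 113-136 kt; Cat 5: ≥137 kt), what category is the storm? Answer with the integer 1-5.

ΔP = 1013 − 943 = 70 mb.
V ≈ 6.18 × 70^0.632 = 6.18 × 14.66 ≈ 91 kt.
91 kt falls in the Category 2 band.

2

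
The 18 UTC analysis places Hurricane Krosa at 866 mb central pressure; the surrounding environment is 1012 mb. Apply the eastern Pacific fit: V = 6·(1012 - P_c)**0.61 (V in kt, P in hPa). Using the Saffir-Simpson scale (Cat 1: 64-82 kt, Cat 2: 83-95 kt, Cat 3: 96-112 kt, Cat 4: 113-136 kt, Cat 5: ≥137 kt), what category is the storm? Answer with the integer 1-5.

4

ΔP = 1012 − 866 = 146 mb.
V ≈ 6 × 146^0.61 = 6 × 20.91 ≈ 125 kt.
125 kt falls in the Category 4 band.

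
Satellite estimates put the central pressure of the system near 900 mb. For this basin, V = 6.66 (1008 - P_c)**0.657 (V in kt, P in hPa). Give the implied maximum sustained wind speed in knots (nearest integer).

ΔP = 1008 − 900 = 108 mb.
108^0.657 ≈ 21.675.
V ≈ 6.66 × 21.675 ≈ 144.4 kt.

144 kt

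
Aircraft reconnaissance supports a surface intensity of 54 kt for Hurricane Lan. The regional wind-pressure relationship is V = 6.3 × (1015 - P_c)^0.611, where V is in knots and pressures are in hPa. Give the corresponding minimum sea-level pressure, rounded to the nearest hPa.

ΔP = (V / 6.3)^(1/0.611) = (54/6.3)^1.637.
54/6.3 = 8.571; 8.571^1.637 ≈ 33.66 hPa.
P_c = 1015 − 33.66 = 981.34 ≈ 981 hPa.

981 hPa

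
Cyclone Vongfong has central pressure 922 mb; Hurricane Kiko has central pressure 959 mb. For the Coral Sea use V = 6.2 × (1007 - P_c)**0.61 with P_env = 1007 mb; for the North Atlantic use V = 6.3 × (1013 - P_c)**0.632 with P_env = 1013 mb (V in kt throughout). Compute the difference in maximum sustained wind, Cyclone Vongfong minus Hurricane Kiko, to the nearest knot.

Cyclone Vongfong: ΔP = 85; V ≈ 6.2 × 85^0.61 ≈ 93.18 kt.
Hurricane Kiko: ΔP = 54; V ≈ 6.3 × 54^0.632 ≈ 78.38 kt.
Difference ≈ 93.18 − 78.38 = 14.80 → 15 kt.

15 kt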